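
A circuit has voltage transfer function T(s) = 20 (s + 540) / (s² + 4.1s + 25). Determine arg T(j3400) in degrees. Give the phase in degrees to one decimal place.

-99.0 deg

∠(j3400 + 540) = arctan(3400/540) = 80.98°
∠[(j3400)² + 4.1(j3400) + 25] = ∠[-1.156e+07 + j13940] = 179.93°
∠T(j3400) = 80.98° − 179.93° = -98.96°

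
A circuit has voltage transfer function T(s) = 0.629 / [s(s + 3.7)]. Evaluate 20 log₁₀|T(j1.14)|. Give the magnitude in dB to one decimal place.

|j1.14 + 3.7| = √(1.14² + 3.7²) = 3.872
|j1.14| = 1.14
|T(j1.14)| = 0.629 / (3.872 × 1.14) = 0.14251
20 log₁₀(0.14251) = -16.92 dB

-16.9 dB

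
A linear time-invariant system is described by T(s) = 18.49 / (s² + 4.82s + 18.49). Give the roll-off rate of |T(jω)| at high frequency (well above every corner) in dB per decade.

With 0 zeros and 2 poles, the high-frequency asymptotic slope is 20 × (0 − 2) = -40 dB/decade.

-40 dB/decade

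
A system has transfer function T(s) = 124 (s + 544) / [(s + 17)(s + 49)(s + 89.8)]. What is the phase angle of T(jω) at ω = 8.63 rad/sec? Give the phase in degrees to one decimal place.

-41.5 deg

∠(j8.63 + 544) = arctan(8.63/544) = 0.91°
∠(j8.63 + 17) = arctan(8.63/17) = 26.91°
∠(j8.63 + 49) = arctan(8.63/49) = 9.99°
∠(j8.63 + 89.8) = arctan(8.63/89.8) = 5.49°
∠T(j8.63) = 0.91° − (26.91° + 9.99° + 5.49°) = -41.48°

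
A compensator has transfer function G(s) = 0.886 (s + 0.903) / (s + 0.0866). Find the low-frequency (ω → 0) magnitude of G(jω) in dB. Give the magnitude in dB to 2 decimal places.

G(0) = 0.886 × 0.903 / 0.0866 = 9.2385
20 log₁₀(9.2385) = 19.312 dB

19.31 dB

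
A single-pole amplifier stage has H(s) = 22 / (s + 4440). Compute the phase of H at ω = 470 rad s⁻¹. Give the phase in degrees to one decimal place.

∠(j470 + 4440) = arctan(470/4440) = 6.04°
∠H(j470) = −6.04° = -6.04°

-6.0°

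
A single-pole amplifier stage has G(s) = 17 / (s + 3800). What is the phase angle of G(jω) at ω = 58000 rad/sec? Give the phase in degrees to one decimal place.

∠(j58000 + 3800) = arctan(58000/3800) = 86.25°
∠G(j58000) = −86.25° = -86.25°

-86.3°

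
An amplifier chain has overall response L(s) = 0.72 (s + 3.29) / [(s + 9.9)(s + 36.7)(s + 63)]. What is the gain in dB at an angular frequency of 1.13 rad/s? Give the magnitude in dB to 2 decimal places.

|j1.13 + 3.29| = √(1.13² + 3.29²) = 3.479
|j1.13 + 9.9| = √(1.13² + 9.9²) = 9.964
|j1.13 + 36.7| = √(1.13² + 36.7²) = 36.72
|j1.13 + 63| = √(1.13² + 63²) = 63.01
|L(j1.13)| = 0.72 × 3.479 / (9.964 × 36.72 × 63.01) = 0.00010865
20 log₁₀(0.00010865) = -79.280 dB

-79.28 dB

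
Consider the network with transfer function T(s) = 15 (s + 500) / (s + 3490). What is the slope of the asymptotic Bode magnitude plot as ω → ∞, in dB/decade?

With 1 zero and 1 pole, the high-frequency asymptotic slope is 20 × (1 − 1) = 0 dB/decade.

0 dB/decade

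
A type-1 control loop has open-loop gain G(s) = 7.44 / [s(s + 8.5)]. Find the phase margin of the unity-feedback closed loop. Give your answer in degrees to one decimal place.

Gain crossover: |G(jω)| = 1 at ω ≈ 0.871 rad/s.
∠G(j0.871) = −90° − arctan(0.871/8.5) ≈ -95.85°
PM = 180° + (-95.85°) = 84.15°

84.2°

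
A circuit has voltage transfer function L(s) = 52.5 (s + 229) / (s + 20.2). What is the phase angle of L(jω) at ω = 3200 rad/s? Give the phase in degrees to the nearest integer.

-4°

∠(j3200 + 229) = arctan(3200/229) = 85.91°
∠(j3200 + 20.2) = arctan(3200/20.2) = 89.64°
∠L(j3200) = 85.91° − 89.64° = -3.73°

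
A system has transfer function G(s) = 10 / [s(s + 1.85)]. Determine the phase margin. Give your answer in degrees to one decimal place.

Gain crossover: |G(jω)| = 1 at ω ≈ 2.9 rad s⁻¹.
∠G(j2.9) = −90° − arctan(2.9/1.85) ≈ -147.50°
PM = 180° + (-147.50°) = 32.50°

32.5 deg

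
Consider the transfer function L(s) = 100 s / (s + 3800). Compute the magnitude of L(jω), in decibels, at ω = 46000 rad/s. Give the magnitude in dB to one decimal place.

40.0 dB

|j46000| = 4.6e+04
|j46000 + 3800| = √(46000² + 3800²) = 4.616e+04
|L(j46000)| = 100 × 4.6e+04 / 4.616e+04 = 99.661
20 log₁₀(99.661) = 39.97 dB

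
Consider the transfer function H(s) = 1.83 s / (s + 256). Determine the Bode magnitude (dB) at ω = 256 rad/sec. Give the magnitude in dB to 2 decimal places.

|j256| = 256
|j256 + 256| = √(256² + 256²) = 362
|H(j256)| = 1.83 × 256 / 362 = 1.294
20 log₁₀(1.294) = 2.239 dB

2.24 dB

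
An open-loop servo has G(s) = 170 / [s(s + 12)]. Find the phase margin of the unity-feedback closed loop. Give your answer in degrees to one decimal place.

48.5 deg

Gain crossover: |G(jω)| = 1 at ω ≈ 10.6 rad/sec.
∠G(j10.6) = −90° − arctan(10.6/12) ≈ -131.49°
PM = 180° + (-131.49°) = 48.51°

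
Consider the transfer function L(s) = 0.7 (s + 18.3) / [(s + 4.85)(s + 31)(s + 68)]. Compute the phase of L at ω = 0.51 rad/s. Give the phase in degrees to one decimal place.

∠(j0.51 + 18.3) = arctan(0.51/18.3) = 1.60°
∠(j0.51 + 4.85) = arctan(0.51/4.85) = 6.00°
∠(j0.51 + 31) = arctan(0.51/31) = 0.94°
∠(j0.51 + 68) = arctan(0.51/68) = 0.43°
∠L(j0.51) = 1.60° − (6.00° + 0.94° + 0.43°) = -5.78°

-5.8°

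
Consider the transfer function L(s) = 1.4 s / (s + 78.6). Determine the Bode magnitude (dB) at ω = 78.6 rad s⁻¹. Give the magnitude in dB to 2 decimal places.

|j78.6| = 78.6
|j78.6 + 78.6| = √(78.6² + 78.6²) = 111.2
|L(j78.6)| = 1.4 × 78.6 / 111.2 = 0.98995
20 log₁₀(0.98995) = -0.088 dB

-0.09 dB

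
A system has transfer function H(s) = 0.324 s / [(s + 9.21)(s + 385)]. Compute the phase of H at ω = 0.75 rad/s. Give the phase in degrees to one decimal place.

85.2°

∠(j0.75) = 90.00°
∠(j0.75 + 9.21) = arctan(0.75/9.21) = 4.66°
∠(j0.75 + 385) = arctan(0.75/385) = 0.11°
∠H(j0.75) = 90.00° − (4.66° + 0.11°) = 85.23°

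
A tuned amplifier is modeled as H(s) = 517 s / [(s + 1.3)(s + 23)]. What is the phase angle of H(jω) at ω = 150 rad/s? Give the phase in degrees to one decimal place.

∠(j150) = 90.00°
∠(j150 + 1.3) = arctan(150/1.3) = 89.50°
∠(j150 + 23) = arctan(150/23) = 81.28°
∠H(j150) = 90.00° − (89.50° + 81.28°) = -80.79°

-80.8°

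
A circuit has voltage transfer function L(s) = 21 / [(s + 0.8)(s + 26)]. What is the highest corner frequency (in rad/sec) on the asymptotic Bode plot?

26 rad/sec

Break frequencies occur at each pole and zero magnitude: 0.8 rad/sec, 26 rad/sec.
The highest is 26 rad/sec.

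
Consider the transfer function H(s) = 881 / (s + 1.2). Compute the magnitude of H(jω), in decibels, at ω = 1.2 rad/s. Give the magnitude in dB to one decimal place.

54.3 dB

|j1.2 + 1.2| = √(1.2² + 1.2²) = 1.697
|H(j1.2)| = 881 / 1.697 = 519.13
20 log₁₀(519.13) = 54.31 dB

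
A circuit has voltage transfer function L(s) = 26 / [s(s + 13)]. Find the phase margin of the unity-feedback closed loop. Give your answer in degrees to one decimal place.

81.4°

Gain crossover: |L(jω)| = 1 at ω ≈ 1.98 rad/s.
∠L(j1.98) = −90° − arctan(1.98/13) ≈ -98.65°
PM = 180° + (-98.65°) = 81.35°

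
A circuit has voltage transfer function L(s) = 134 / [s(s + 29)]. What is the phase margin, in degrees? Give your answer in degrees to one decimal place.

Gain crossover: |L(jω)| = 1 at ω ≈ 4.56 rad/s.
∠L(j4.56) = −90° − arctan(4.56/29) ≈ -98.94°
PM = 180° + (-98.94°) = 81.06°

81.1°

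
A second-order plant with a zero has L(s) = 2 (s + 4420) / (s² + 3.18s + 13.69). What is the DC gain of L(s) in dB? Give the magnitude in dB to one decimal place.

56.2 dB

L(0) = 2 × 4420 / 13.69 = 645.73
20 log₁₀(645.73) = 56.20 dB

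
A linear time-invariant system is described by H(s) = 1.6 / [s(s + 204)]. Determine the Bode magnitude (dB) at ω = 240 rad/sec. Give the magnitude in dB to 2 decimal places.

|j240 + 204| = √(240² + 204²) = 315
|j240| = 240
|H(j240)| = 1.6 / (315 × 240) = 2.1165e-05
20 log₁₀(2.1165e-05) = -93.488 dB

-93.49 dB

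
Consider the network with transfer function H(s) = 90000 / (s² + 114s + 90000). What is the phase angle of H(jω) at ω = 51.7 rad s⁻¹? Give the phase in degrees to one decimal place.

-3.9°

∠[(j51.7)² + 114(j51.7) + 90000] = ∠[87327 + j5893.8] = 3.86°
∠H(j51.7) = −3.86° = -3.86°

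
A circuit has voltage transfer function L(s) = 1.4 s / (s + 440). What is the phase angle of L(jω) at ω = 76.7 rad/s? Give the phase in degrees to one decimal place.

80.1 deg

∠(j76.7) = 90.00°
∠(j76.7 + 440) = arctan(76.7/440) = 9.89°
∠L(j76.7) = 90.00° − 9.89° = 80.11°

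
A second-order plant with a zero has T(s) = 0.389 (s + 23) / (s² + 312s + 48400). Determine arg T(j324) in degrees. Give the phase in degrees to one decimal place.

-33.3°

∠(j324 + 23) = arctan(324/23) = 85.94°
∠[(j324)² + 312(j324) + 48400] = ∠[-56576 + j1.0109e+05] = 119.23°
∠T(j324) = 85.94° − 119.23° = -33.29°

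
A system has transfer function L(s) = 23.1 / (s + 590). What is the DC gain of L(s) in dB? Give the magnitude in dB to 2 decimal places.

L(0) = 23.1 / 590 = 0.039153
20 log₁₀(0.039153) = -28.145 dB

-28.14 dB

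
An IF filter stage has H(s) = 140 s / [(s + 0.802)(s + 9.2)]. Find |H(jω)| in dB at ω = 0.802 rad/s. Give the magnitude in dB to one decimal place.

20.6 dB

|j0.802| = 0.802
|j0.802 + 0.802| = √(0.802² + 0.802²) = 1.134
|j0.802 + 9.2| = √(0.802² + 9.2²) = 9.235
|H(j0.802)| = 140 × 0.802 / (1.134 × 9.235) = 10.72
20 log₁₀(10.72) = 20.60 dB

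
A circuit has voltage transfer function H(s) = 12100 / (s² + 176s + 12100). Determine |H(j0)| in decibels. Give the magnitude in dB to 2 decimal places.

0.00 dB

H(0) = 12100 / 12100 = 1
20 log₁₀(1) = 0.000 dB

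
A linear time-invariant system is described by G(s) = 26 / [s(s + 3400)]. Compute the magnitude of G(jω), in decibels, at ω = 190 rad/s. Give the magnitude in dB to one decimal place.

|j190 + 3400| = √(190² + 3400²) = 3405
|j190| = 190
|G(j190)| = 26 / (3405 × 190) = 4.0185e-05
20 log₁₀(4.0185e-05) = -87.92 dB

-87.9 dB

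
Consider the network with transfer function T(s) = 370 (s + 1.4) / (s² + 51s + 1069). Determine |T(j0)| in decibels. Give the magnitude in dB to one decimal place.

T(0) = 370 × 1.4 / 1069 = 0.48457
20 log₁₀(0.48457) = -6.29 dB

-6.3 dB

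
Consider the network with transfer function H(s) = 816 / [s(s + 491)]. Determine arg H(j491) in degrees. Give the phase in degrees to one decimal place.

-135.0°

∠(j491 + 491) = arctan(491/491) = 45.00°
∠(j491) = 90.00°
∠H(j491) = − (45.00° + 90.00°) = -135.00°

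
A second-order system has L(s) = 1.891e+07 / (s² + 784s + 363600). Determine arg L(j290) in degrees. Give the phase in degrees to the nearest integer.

-39°

∠[(j290)² + 784(j290) + 363600] = ∠[2.795e+05 + j2.2736e+05] = 39.13°
∠L(j290) = −39.13° = -39.13°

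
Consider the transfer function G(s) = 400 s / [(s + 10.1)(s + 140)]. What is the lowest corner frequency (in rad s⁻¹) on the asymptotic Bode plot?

Break frequencies occur at each pole and zero magnitude: 10.1 rad s⁻¹, 140 rad s⁻¹.
The lowest is 10.1 rad s⁻¹.

10.1 rad s⁻¹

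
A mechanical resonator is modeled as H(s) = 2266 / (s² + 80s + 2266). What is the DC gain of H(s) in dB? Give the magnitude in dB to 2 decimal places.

0.00 dB

H(0) = 2266 / 2266 = 1
20 log₁₀(1) = 0.000 dB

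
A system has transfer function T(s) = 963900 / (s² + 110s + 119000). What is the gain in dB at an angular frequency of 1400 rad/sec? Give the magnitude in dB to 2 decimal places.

-5.65 dB

|(j1400)² + 110(j1400) + 119000| = |-1.841e+06 + j1.54e+05| = 1.847e+06
|T(j1400)| = 963900 / 1.847e+06 = 0.52175
20 log₁₀(0.52175) = -5.651 dB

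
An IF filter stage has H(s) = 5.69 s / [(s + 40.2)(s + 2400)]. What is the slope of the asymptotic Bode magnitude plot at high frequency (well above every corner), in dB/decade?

With 1 zero and 2 poles, the high-frequency asymptotic slope is 20 × (1 − 2) = -20 dB/decade.

-20 dB/decade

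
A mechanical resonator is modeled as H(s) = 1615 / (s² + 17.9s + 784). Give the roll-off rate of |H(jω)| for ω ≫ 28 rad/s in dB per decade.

With 0 zeros and 2 poles, the high-frequency asymptotic slope is 20 × (0 − 2) = -40 dB/decade.

-40 dB/decade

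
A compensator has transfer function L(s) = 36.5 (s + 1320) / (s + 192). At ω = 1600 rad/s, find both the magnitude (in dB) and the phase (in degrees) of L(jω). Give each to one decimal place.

|L| = 33.4 dB, ∠L = -32.7°

|j1600 + 1320| = √(1600² + 1320²) = 2074
|j1600 + 192| = √(1600² + 192²) = 1611
|L(j1600)| = 36.5 × 2074 / 1611 = 46.981
20 log₁₀(46.981) = 33.44 dB
∠(j1600 + 1320) = arctan(1600/1320) = 50.48°
∠(j1600 + 192) = arctan(1600/192) = 83.16°
∠L(j1600) = 50.48° − 83.16° = -32.68°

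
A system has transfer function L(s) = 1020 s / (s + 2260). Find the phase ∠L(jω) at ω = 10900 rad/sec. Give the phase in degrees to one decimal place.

∠(j10900) = 90.00°
∠(j10900 + 2260) = arctan(10900/2260) = 78.29°
∠L(j10900) = 90.00° − 78.29° = 11.71°

11.7 deg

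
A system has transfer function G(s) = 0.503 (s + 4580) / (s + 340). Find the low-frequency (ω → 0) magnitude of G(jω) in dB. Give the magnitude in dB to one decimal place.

16.6 dB

G(0) = 0.503 × 4580 / 340 = 6.7757
20 log₁₀(6.7757) = 16.62 dB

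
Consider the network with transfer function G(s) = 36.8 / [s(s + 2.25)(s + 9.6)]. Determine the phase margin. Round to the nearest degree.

Gain crossover: |G(jω)| = 1 at ω ≈ 1.42 rad s⁻¹.
∠G(j1.42) = −90° − arctan(1.42/2.25) − arctan(1.42/9.6) ≈ -130.77°
PM = 180° + (-130.77°) = 49.23°

49°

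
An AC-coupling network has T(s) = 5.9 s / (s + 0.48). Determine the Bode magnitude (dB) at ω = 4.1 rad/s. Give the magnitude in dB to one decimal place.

|j4.1| = 4.1
|j4.1 + 0.48| = √(4.1² + 0.48²) = 4.128
|T(j4.1)| = 5.9 × 4.1 / 4.128 = 5.86
20 log₁₀(5.86) = 15.36 dB

15.4 dB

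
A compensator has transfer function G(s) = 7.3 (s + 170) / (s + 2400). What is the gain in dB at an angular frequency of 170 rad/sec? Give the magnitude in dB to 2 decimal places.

|j170 + 170| = √(170² + 170²) = 240.4
|j170 + 2400| = √(170² + 2400²) = 2406
|G(j170)| = 7.3 × 240.4 / 2406 = 0.72944
20 log₁₀(0.72944) = -2.740 dB

-2.74 dB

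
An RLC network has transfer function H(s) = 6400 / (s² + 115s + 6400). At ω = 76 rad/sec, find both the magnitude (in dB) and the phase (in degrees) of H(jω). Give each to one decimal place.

|(j76)² + 115(j76) + 6400| = |624 + j8740| = 8762
|H(j76)| = 6400 / 8762 = 0.73041
20 log₁₀(0.73041) = -2.73 dB
∠[(j76)² + 115(j76) + 6400] = ∠[624 + j8740] = 85.92°
∠H(j76) = −85.92° = -85.92°

|H| = -2.7 dB, ∠H = -85.9°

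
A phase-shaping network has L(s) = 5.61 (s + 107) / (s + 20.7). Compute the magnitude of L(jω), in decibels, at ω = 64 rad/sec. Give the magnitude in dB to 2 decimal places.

|j64 + 107| = √(64² + 107²) = 124.7
|j64 + 20.7| = √(64² + 20.7²) = 67.26
|L(j64)| = 5.61 × 124.7 / 67.26 = 10.399
20 log₁₀(10.399) = 20.339 dB

20.34 dB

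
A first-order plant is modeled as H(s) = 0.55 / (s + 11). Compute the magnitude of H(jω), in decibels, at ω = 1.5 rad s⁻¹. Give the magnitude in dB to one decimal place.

-26.1 dB

|j1.5 + 11| = √(1.5² + 11²) = 11.1
|H(j1.5)| = 0.55 / 11.1 = 0.049542
20 log₁₀(0.049542) = -26.10 dB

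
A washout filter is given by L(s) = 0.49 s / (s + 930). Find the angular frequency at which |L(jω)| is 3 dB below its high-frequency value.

For a single-pole high-pass, the −3 dB point is at the pole: ω = 930 rad/s.

930 rad/s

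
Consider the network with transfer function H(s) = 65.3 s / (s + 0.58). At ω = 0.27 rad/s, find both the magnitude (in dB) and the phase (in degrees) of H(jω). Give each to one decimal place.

|j0.27| = 0.27
|j0.27 + 0.58| = √(0.27² + 0.58²) = 0.6398
|H(j0.27)| = 65.3 × 0.27 / 0.6398 = 27.559
20 log₁₀(27.559) = 28.81 dB
∠(j0.27) = 90.00°
∠(j0.27 + 0.58) = arctan(0.27/0.58) = 24.96°
∠H(j0.27) = 90.00° − 24.96° = 65.04°

|H| = 28.8 dB, ∠H = 65.0°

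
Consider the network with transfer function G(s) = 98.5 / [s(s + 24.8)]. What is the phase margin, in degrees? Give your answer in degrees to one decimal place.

Gain crossover: |G(jω)| = 1 at ω ≈ 3.92 rad s⁻¹.
∠G(j3.92) = −90° − arctan(3.92/24.8) ≈ -98.99°
PM = 180° + (-98.99°) = 81.01°

81.0 deg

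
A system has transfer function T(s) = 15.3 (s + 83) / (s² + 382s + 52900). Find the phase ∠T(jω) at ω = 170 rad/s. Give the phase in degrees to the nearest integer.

-6°

∠(j170 + 83) = arctan(170/83) = 63.98°
∠[(j170)² + 382(j170) + 52900] = ∠[24000 + j64940] = 69.72°
∠T(j170) = 63.98° − 69.72° = -5.74°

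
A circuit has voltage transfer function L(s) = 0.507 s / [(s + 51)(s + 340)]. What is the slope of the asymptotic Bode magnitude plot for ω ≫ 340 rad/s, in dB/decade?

-20 dB/decade

With 1 zero and 2 poles, the high-frequency asymptotic slope is 20 × (1 − 2) = -20 dB/decade.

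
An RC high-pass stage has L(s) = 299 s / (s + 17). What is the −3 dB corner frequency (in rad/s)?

For a single-pole high-pass, the −3 dB point is at the pole: ω = 17 rad/s.

17 rad/s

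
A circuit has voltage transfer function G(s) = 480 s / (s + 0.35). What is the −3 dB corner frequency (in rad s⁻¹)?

0.35 rad s⁻¹

For a single-pole high-pass, the −3 dB point is at the pole: ω = 0.35 rad s⁻¹.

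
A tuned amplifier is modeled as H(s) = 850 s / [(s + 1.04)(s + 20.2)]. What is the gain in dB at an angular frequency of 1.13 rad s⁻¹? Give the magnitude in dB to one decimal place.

|j1.13| = 1.13
|j1.13 + 1.04| = √(1.13² + 1.04²) = 1.536
|j1.13 + 20.2| = √(1.13² + 20.2²) = 20.23
|H(j1.13)| = 850 × 1.13 / (1.536 × 20.23) = 30.914
20 log₁₀(30.914) = 29.80 dB

29.8 dB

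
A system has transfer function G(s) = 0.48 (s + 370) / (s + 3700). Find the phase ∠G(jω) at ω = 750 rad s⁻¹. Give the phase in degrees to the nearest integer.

∠(j750 + 370) = arctan(750/370) = 63.74°
∠(j750 + 3700) = arctan(750/3700) = 11.46°
∠G(j750) = 63.74° − 11.46° = 52.28°

52°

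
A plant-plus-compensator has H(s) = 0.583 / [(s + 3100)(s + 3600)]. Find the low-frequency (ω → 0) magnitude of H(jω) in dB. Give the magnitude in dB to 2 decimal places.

H(0) = 0.583 / (3100 × 3600) = 5.224e-08
20 log₁₀(5.224e-08) = -145.640 dB

-145.64 dB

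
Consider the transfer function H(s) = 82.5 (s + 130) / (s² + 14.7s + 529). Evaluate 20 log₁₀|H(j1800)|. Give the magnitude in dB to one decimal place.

|j1800 + 130| = √(1800² + 130²) = 1805
|(j1800)² + 14.7(j1800) + 529| = |-3.2395e+06 + j26460| = 3.24e+06
|H(j1800)| = 82.5 × 1805 / 3.24e+06 = 0.045959
20 log₁₀(0.045959) = -26.75 dB

-26.8 dB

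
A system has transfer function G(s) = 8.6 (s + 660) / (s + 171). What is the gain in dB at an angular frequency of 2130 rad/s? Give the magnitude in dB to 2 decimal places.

|j2130 + 660| = √(2130² + 660²) = 2230
|j2130 + 171| = √(2130² + 171²) = 2137
|G(j2130)| = 8.6 × 2230 / 2137 = 8.9745
20 log₁₀(8.9745) = 19.060 dB

19.06 dB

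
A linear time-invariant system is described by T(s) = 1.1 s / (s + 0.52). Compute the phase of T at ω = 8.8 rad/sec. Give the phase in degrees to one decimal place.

3.4°

∠(j8.8) = 90.00°
∠(j8.8 + 0.52) = arctan(8.8/0.52) = 86.62°
∠T(j8.8) = 90.00° − 86.62° = 3.38°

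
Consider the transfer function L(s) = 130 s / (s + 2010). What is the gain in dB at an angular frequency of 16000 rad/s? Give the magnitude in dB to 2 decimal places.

42.21 dB

|j16000| = 1.6e+04
|j16000 + 2010| = √(16000² + 2010²) = 1.613e+04
|L(j16000)| = 130 × 1.6e+04 / 1.613e+04 = 128.99
20 log₁₀(128.99) = 42.211 dB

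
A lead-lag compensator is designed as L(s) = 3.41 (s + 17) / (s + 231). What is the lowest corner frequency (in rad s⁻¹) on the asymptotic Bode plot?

Break frequencies occur at each pole and zero magnitude: 17 rad s⁻¹, 231 rad s⁻¹.
The lowest is 17 rad s⁻¹.

17 rad s⁻¹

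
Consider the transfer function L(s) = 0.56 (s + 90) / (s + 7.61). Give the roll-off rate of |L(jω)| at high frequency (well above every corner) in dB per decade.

With 1 zero and 1 pole, the high-frequency asymptotic slope is 20 × (1 − 1) = 0 dB/decade.

0 dB/decade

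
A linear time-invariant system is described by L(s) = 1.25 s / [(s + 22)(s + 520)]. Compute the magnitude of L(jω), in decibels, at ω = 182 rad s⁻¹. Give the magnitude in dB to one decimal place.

-52.9 dB

|j182| = 182
|j182 + 22| = √(182² + 22²) = 183.3
|j182 + 520| = √(182² + 520²) = 550.9
|L(j182)| = 1.25 × 182 / (183.3 × 550.9) = 0.0022525
20 log₁₀(0.0022525) = -52.95 dB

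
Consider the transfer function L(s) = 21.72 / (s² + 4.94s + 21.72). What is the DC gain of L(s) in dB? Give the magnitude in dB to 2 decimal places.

0.00 dB

L(0) = 21.72 / 21.72 = 1
20 log₁₀(1) = 0.000 dB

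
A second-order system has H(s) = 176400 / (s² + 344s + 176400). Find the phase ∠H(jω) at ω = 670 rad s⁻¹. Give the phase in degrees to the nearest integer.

-140°

∠[(j670)² + 344(j670) + 176400] = ∠[-2.725e+05 + j2.3048e+05] = 139.78°
∠H(j670) = −139.78° = -139.78°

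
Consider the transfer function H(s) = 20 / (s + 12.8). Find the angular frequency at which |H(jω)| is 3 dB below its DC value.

12.8 rad s⁻¹

For a single-pole low-pass, the −3 dB point is at the pole: ω = 12.8 rad s⁻¹.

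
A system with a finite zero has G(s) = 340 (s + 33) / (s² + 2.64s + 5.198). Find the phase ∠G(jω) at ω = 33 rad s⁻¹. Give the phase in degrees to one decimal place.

-130.4°

∠(j33 + 33) = arctan(33/33) = 45.00°
∠[(j33)² + 2.64(j33) + 5.198] = ∠[-1083.8 + j87.12] = 175.40°
∠G(j33) = 45.00° − 175.40° = -130.40°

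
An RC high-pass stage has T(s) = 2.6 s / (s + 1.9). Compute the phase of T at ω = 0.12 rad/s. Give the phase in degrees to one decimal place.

∠(j0.12) = 90.00°
∠(j0.12 + 1.9) = arctan(0.12/1.9) = 3.61°
∠T(j0.12) = 90.00° − 3.61° = 86.39°

86.4°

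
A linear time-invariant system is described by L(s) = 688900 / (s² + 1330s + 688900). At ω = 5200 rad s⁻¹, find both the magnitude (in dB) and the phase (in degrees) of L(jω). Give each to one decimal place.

|(j5200)² + 1330(j5200) + 688900| = |-2.6351e+07 + j6.916e+06| = 2.724e+07
|L(j5200)| = 688900 / 2.724e+07 = 0.025287
20 log₁₀(0.025287) = -31.94 dB
∠[(j5200)² + 1330(j5200) + 688900] = ∠[-2.6351e+07 + j6.916e+06] = 165.29°
∠L(j5200) = −165.29° = -165.29°

|L| = -31.9 dB, ∠L = -165.3°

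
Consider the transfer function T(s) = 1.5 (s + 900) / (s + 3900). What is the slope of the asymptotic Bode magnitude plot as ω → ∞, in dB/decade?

With 1 zero and 1 pole, the high-frequency asymptotic slope is 20 × (1 − 1) = 0 dB/decade.

0 dB/decade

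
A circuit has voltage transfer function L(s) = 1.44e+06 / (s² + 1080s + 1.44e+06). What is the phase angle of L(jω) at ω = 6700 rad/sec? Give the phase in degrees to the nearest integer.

-171°

∠[(j6700)² + 1080(j6700) + 1.44e+06] = ∠[-4.345e+07 + j7.236e+06] = 170.54°
∠L(j6700) = −170.54° = -170.54°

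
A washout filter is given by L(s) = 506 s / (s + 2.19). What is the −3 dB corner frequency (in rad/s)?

For a single-pole high-pass, the −3 dB point is at the pole: ω = 2.19 rad/s.

2.19 rad/s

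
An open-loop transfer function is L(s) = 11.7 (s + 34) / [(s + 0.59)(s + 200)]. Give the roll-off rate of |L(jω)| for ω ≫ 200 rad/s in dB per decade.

With 1 zero and 2 poles, the high-frequency asymptotic slope is 20 × (1 − 2) = -20 dB/decade.

-20 dB/decade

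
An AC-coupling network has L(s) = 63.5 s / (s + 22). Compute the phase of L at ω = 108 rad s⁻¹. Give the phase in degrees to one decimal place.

11.5°

∠(j108) = 90.00°
∠(j108 + 22) = arctan(108/22) = 78.49°
∠L(j108) = 90.00° − 78.49° = 11.51°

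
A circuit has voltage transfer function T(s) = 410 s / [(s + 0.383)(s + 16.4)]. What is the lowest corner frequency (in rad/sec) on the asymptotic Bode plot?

Break frequencies occur at each pole and zero magnitude: 0.383 rad/sec, 16.4 rad/sec.
The lowest is 0.383 rad/sec.

0.383 rad/sec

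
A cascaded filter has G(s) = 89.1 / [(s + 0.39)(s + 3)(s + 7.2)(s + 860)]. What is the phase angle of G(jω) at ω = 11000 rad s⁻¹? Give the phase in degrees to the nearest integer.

∠(j11000 + 0.39) = arctan(11000/0.39) = 90.00°
∠(j11000 + 3) = arctan(11000/3) = 89.98°
∠(j11000 + 7.2) = arctan(11000/7.2) = 89.96°
∠(j11000 + 860) = arctan(11000/860) = 85.53°
∠G(j11000) = − (90.00° + 89.98° + 89.96° + 85.53°) = -355.47°

-355°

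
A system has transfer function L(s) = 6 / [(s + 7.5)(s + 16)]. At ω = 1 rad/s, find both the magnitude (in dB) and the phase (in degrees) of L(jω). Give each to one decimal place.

|j1 + 7.5| = √(1² + 7.5²) = 7.566
|j1 + 16| = √(1² + 16²) = 16.03
|L(j1)| = 6 / (7.566 × 16.03) = 0.049465
20 log₁₀(0.049465) = -26.11 dB
∠(j1 + 7.5) = arctan(1/7.5) = 7.59°
∠(j1 + 16) = arctan(1/16) = 3.58°
∠L(j1) = − (7.59° + 3.58°) = -11.17°

|L| = -26.1 dB, ∠L = -11.2 deg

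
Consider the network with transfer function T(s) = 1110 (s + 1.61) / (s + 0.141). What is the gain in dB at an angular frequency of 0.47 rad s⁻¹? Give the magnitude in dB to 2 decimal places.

71.58 dB

|j0.47 + 1.61| = √(0.47² + 1.61²) = 1.677
|j0.47 + 0.141| = √(0.47² + 0.141²) = 0.4907
|T(j0.47)| = 1110 × 1.677 / 0.4907 = 3794
20 log₁₀(3794) = 71.582 dB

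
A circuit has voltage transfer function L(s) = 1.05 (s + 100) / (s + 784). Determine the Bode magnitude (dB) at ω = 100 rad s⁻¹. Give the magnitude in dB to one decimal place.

|j100 + 100| = √(100² + 100²) = 141.4
|j100 + 784| = √(100² + 784²) = 790.4
|L(j100)| = 1.05 × 141.4 / 790.4 = 0.18788
20 log₁₀(0.18788) = -14.52 dB

-14.5 dB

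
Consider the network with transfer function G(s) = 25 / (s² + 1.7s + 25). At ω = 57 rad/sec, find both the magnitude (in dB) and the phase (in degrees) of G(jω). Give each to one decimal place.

|G| = -42.2 dB, ∠G = -178.3 deg

|(j57)² + 1.7(j57) + 25| = |-3224 + j96.9| = 3225
|G(j57)| = 25 / 3225 = 0.0077508
20 log₁₀(0.0077508) = -42.21 dB
∠[(j57)² + 1.7(j57) + 25] = ∠[-3224 + j96.9] = 178.28°
∠G(j57) = −178.28° = -178.28°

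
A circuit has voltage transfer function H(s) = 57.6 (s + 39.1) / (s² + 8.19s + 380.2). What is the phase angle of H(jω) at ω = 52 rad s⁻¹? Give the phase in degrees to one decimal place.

-116.6 deg

∠(j52 + 39.1) = arctan(52/39.1) = 53.06°
∠[(j52)² + 8.19(j52) + 380.2] = ∠[-2323.8 + j425.88] = 169.61°
∠H(j52) = 53.06° − 169.61° = -116.56°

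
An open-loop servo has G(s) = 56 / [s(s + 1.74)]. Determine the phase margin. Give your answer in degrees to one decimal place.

13.3°

Gain crossover: |G(jω)| = 1 at ω ≈ 7.38 rad s⁻¹.
∠G(j7.38) = −90° − arctan(7.38/1.74) ≈ -166.74°
PM = 180° + (-166.74°) = 13.26°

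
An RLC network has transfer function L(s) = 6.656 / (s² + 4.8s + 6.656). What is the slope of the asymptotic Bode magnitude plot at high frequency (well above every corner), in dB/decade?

-40 dB/decade

With 0 zeros and 2 poles, the high-frequency asymptotic slope is 20 × (0 − 2) = -40 dB/decade.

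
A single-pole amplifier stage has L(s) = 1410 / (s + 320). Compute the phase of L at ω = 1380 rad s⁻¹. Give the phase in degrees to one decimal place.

-76.9°

∠(j1380 + 320) = arctan(1380/320) = 76.94°
∠L(j1380) = −76.94° = -76.94°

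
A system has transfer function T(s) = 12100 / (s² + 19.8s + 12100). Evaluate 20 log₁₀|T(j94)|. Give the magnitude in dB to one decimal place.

|(j94)² + 19.8(j94) + 12100| = |3264 + j1861.2| = 3757
|T(j94)| = 12100 / 3757 = 3.2203
20 log₁₀(3.2203) = 10.16 dB

10.2 dB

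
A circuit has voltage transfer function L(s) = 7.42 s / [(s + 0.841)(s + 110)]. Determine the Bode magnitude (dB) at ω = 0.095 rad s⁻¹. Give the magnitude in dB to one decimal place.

-42.4 dB

|j0.095| = 0.095
|j0.095 + 0.841| = √(0.095² + 0.841²) = 0.8463
|j0.095 + 110| = √(0.095² + 110²) = 110
|L(j0.095)| = 7.42 × 0.095 / (0.8463 × 110) = 0.0075716
20 log₁₀(0.0075716) = -42.42 dB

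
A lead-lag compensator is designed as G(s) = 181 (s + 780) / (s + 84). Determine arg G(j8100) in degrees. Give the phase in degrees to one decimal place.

∠(j8100 + 780) = arctan(8100/780) = 84.50°
∠(j8100 + 84) = arctan(8100/84) = 89.41°
∠G(j8100) = 84.50° − 89.41° = -4.91°

-4.9°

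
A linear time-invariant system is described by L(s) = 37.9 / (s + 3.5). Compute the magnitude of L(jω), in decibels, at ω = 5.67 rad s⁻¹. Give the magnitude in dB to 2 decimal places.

|j5.67 + 3.5| = √(5.67² + 3.5²) = 6.663
|L(j5.67)| = 37.9 / 6.663 = 5.6879
20 log₁₀(5.6879) = 15.099 dB

15.10 dB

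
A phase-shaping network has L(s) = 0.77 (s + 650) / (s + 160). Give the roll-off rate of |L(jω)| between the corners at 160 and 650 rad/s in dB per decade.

-20 dB/decade

In this band the factors already past their corner are: pole at 160; net slope = -20 dB/decade.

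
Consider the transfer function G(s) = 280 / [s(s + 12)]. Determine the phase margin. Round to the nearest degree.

39°

Gain crossover: |G(jω)| = 1 at ω ≈ 14.7 rad/s.
∠G(j14.7) = −90° − arctan(14.7/12) ≈ -140.84°
PM = 180° + (-140.84°) = 39.16°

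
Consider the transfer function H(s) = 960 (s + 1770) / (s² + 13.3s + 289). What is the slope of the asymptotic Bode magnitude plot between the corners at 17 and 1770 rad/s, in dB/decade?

-40 dB/decade

In this band the factors already past their corner are: complex pole pair at ωₙ ≈ 17; net slope = -40 dB/decade.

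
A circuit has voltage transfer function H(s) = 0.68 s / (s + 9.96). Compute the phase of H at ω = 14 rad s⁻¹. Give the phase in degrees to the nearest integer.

∠(j14) = 90.00°
∠(j14 + 9.96) = arctan(14/9.96) = 54.57°
∠H(j14) = 90.00° − 54.57° = 35.43°

35 deg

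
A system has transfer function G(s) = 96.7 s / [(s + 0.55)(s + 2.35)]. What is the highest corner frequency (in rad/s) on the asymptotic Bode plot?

2.35 rad/s

Break frequencies occur at each pole and zero magnitude: 0.55 rad/s, 2.35 rad/s.
The highest is 2.35 rad/s.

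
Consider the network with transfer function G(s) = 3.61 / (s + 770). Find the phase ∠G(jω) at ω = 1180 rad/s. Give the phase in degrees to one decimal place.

-56.9°

∠(j1180 + 770) = arctan(1180/770) = 56.87°
∠G(j1180) = −56.87° = -56.87°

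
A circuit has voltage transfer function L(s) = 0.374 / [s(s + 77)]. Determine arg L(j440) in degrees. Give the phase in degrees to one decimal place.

∠(j440 + 77) = arctan(440/77) = 80.07°
∠(j440) = 90.00°
∠L(j440) = − (80.07° + 90.00°) = -170.07°

-170.1°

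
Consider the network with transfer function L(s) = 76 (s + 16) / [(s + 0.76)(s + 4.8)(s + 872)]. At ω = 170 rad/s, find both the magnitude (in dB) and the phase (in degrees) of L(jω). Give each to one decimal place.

|j170 + 16| = √(170² + 16²) = 170.8
|j170 + 0.76| = √(170² + 0.76²) = 170
|j170 + 4.8| = √(170² + 4.8²) = 170.1
|j170 + 872| = √(170² + 872²) = 888.4
|L(j170)| = 76 × 170.8 / (170 × 170.1 × 888.4) = 0.00050523
20 log₁₀(0.00050523) = -65.93 dB
∠(j170 + 16) = arctan(170/16) = 84.62°
∠(j170 + 0.76) = arctan(170/0.76) = 89.74°
∠(j170 + 4.8) = arctan(170/4.8) = 88.38°
∠(j170 + 872) = arctan(170/872) = 11.03°
∠L(j170) = 84.62° − (89.74° + 88.38° + 11.03°) = -104.53°

|L| = -65.9 dB, ∠L = -104.5°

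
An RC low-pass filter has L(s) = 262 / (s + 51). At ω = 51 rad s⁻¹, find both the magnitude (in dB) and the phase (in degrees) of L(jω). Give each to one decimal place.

|j51 + 51| = √(51² + 51²) = 72.12
|L(j51)| = 262 / 72.12 = 3.6326
20 log₁₀(3.6326) = 11.20 dB
∠(j51 + 51) = arctan(51/51) = 45.00°
∠L(j51) = −45.00° = -45.00°

|L| = 11.2 dB, ∠L = -45.0 deg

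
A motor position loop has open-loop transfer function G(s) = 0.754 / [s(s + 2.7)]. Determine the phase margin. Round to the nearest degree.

84°

Gain crossover: |G(jω)| = 1 at ω ≈ 0.278 rad/s.
∠G(j0.278) = −90° − arctan(0.278/2.7) ≈ -95.87°
PM = 180° + (-95.87°) = 84.13°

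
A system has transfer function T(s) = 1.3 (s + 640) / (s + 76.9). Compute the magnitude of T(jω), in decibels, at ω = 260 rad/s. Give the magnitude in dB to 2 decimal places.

|j260 + 640| = √(260² + 640²) = 690.8
|j260 + 76.9| = √(260² + 76.9²) = 271.1
|T(j260)| = 1.3 × 690.8 / 271.1 = 3.3121
20 log₁₀(3.3121) = 10.402 dB

10.40 dB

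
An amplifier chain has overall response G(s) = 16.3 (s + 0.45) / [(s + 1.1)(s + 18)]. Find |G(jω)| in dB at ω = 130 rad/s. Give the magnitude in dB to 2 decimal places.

-18.12 dB

|j130 + 0.45| = √(130² + 0.45²) = 130
|j130 + 1.1| = √(130² + 1.1²) = 130
|j130 + 18| = √(130² + 18²) = 131.2
|G(j130)| = 16.3 × 130 / (130 × 131.2) = 0.1242
20 log₁₀(0.1242) = -18.118 dB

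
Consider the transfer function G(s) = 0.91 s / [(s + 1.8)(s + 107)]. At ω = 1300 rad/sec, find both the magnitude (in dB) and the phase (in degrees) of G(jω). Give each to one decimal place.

|j1300| = 1300
|j1300 + 1.8| = √(1300² + 1.8²) = 1300
|j1300 + 107| = √(1300² + 107²) = 1304
|G(j1300)| = 0.91 × 1300 / (1300 × 1304) = 0.00069764
20 log₁₀(0.00069764) = -63.13 dB
∠(j1300) = 90.00°
∠(j1300 + 1.8) = arctan(1300/1.8) = 89.92°
∠(j1300 + 107) = arctan(1300/107) = 85.29°
∠G(j1300) = 90.00° − (89.92° + 85.29°) = -85.22°

|G| = -63.1 dB, ∠G = -85.2°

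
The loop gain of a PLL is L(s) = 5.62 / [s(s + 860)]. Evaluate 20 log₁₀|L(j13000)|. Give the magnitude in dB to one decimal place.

-149.6 dB

|j13000 + 860| = √(13000² + 860²) = 1.303e+04
|j13000| = 1.3e+04
|L(j13000)| = 5.62 / (1.303e+04 × 1.3e+04) = 3.3182e-08
20 log₁₀(3.3182e-08) = -149.58 dB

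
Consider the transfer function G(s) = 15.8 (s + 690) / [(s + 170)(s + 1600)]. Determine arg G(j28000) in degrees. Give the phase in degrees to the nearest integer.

∠(j28000 + 690) = arctan(28000/690) = 88.59°
∠(j28000 + 170) = arctan(28000/170) = 89.65°
∠(j28000 + 1600) = arctan(28000/1600) = 86.73°
∠G(j28000) = 88.59° − (89.65° + 86.73°) = -87.79°

-88 deg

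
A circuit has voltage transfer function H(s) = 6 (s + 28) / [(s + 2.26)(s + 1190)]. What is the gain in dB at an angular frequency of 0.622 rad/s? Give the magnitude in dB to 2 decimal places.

|j0.622 + 28| = √(0.622² + 28²) = 28.01
|j0.622 + 2.26| = √(0.622² + 2.26²) = 2.344
|j0.622 + 1190| = √(0.622² + 1190²) = 1190
|H(j0.622)| = 6 × 28.01 / (2.344 × 1190) = 0.060243
20 log₁₀(0.060243) = -24.402 dB

-24.40 dB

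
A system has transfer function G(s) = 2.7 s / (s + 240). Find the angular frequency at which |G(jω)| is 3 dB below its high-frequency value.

For a single-pole high-pass, the −3 dB point is at the pole: ω = 240 rad/s.

240 rad/s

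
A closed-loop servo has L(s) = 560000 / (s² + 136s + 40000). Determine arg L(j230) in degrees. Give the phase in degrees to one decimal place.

-112.4 deg

∠[(j230)² + 136(j230) + 40000] = ∠[-12900 + j31280] = 112.41°
∠L(j230) = −112.41° = -112.41°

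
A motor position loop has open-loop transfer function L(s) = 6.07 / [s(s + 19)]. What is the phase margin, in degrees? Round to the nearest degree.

Gain crossover: |L(jω)| = 1 at ω ≈ 0.319 rad/s.
∠L(j0.319) = −90° − arctan(0.319/19) ≈ -90.96°
PM = 180° + (-90.96°) = 89.04°

89°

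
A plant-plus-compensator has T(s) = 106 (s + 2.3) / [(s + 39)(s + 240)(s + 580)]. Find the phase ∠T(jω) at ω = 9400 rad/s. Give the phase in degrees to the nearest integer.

∠(j9400 + 2.3) = arctan(9400/2.3) = 89.99°
∠(j9400 + 39) = arctan(9400/39) = 89.76°
∠(j9400 + 240) = arctan(9400/240) = 88.54°
∠(j9400 + 580) = arctan(9400/580) = 86.47°
∠T(j9400) = 89.99° − (89.76° + 88.54° + 86.47°) = -174.78°

-175°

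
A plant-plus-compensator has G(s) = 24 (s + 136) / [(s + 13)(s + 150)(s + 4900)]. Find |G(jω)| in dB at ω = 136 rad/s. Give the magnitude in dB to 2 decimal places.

-89.36 dB

|j136 + 136| = √(136² + 136²) = 192.3
|j136 + 13| = √(136² + 13²) = 136.6
|j136 + 150| = √(136² + 150²) = 202.5
|j136 + 4900| = √(136² + 4900²) = 4902
|G(j136)| = 24 × 192.3 / (136.6 × 202.5 × 4902) = 3.4042e-05
20 log₁₀(3.4042e-05) = -89.360 dB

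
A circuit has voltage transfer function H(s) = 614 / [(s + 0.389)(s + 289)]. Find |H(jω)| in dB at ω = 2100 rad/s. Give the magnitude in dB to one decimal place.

|j2100 + 0.389| = √(2100² + 0.389²) = 2100
|j2100 + 289| = √(2100² + 289²) = 2120
|H(j2100)| = 614 / (2100 × 2120) = 0.00013793
20 log₁₀(0.00013793) = -77.21 dB

-77.2 dB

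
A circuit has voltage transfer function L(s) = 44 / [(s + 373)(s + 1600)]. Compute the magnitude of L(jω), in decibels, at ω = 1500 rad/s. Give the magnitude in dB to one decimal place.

-97.7 dB

|j1500 + 373| = √(1500² + 373²) = 1546
|j1500 + 1600| = √(1500² + 1600²) = 2193
|L(j1500)| = 44 / (1546 × 2193) = 1.298e-05
20 log₁₀(1.298e-05) = -97.73 dB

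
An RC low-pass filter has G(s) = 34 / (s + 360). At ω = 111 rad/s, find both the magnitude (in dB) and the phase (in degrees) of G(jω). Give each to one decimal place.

|j111 + 360| = √(111² + 360²) = 376.7
|G(j111)| = 34 / 376.7 = 0.090252
20 log₁₀(0.090252) = -20.89 dB
∠(j111 + 360) = arctan(111/360) = 17.14°
∠G(j111) = −17.14° = -17.14°

|G| = -20.9 dB, ∠G = -17.1°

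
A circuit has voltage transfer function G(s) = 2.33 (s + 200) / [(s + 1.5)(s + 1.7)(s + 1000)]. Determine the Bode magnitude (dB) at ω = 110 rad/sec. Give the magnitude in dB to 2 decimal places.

-87.19 dB

|j110 + 200| = √(110² + 200²) = 228.3
|j110 + 1.5| = √(110² + 1.5²) = 110
|j110 + 1.7| = √(110² + 1.7²) = 110
|j110 + 1000| = √(110² + 1000²) = 1006
|G(j110)| = 2.33 × 228.3 / (110 × 110 × 1006) = 4.368e-05
20 log₁₀(4.368e-05) = -87.194 dB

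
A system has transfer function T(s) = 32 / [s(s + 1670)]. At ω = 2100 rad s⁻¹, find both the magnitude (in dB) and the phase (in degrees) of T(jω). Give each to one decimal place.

|j2100 + 1670| = √(2100² + 1670²) = 2683
|j2100| = 2100
|T(j2100)| = 32 / (2683 × 2100) = 5.6793e-06
20 log₁₀(5.6793e-06) = -104.91 dB
∠(j2100 + 1670) = arctan(2100/1670) = 51.51°
∠(j2100) = 90.00°
∠T(j2100) = − (51.51° + 90.00°) = -141.51°

|T| = -104.9 dB, ∠T = -141.5°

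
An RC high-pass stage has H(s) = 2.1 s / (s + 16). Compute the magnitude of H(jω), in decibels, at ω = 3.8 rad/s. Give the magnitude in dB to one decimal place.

-6.3 dB

|j3.8| = 3.8
|j3.8 + 16| = √(3.8² + 16²) = 16.45
|H(j3.8)| = 2.1 × 3.8 / 16.45 = 0.48525
20 log₁₀(0.48525) = -6.28 dB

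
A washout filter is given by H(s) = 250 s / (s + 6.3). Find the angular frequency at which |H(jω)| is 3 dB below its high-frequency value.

6.3 rad s⁻¹

For a single-pole high-pass, the −3 dB point is at the pole: ω = 6.3 rad s⁻¹.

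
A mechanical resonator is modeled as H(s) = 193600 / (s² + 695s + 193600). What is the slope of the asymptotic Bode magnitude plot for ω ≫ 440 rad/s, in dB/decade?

With 0 zeros and 2 poles, the high-frequency asymptotic slope is 20 × (0 − 2) = -40 dB/decade.

-40 dB/decade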